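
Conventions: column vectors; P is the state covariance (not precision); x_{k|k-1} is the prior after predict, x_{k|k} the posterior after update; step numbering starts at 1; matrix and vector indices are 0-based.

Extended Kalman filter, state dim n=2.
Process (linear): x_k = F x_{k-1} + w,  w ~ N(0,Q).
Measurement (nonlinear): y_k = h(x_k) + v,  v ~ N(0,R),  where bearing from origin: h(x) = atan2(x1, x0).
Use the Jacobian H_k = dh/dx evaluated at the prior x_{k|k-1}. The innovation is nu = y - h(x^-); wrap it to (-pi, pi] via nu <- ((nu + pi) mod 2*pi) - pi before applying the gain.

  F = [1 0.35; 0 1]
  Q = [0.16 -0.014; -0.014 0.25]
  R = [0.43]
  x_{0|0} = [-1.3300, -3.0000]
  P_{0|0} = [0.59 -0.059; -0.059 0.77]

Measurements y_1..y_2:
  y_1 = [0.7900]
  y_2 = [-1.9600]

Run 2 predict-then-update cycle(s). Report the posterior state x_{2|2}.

x_post = [-2.7942, -3.8308]

step 1: x^-=[-2.3800, -3.0000]  P^-=[0.8030 0.1965; 0.1965 1.0200]  H_jac=[0.2046 -0.1623]  S=[0.4774]  K=[0.2773; -0.2625]  nu=[3.0315]  x^+=[-1.5394, -3.7959]  P^+=[0.7663 0.2313; 0.2313 0.9871]
step 2: x^-=[-2.8679, -3.7959]  P^-=[1.2091 0.5627; 0.5627 1.2371]  H_jac=[0.1677 -0.1267]  S=[0.4600]  K=[0.2858; -0.1356]  nu=[0.2578]  x^+=[-2.7942, -3.8308]  P^+=[1.1715 0.5806; 0.5806 1.2286]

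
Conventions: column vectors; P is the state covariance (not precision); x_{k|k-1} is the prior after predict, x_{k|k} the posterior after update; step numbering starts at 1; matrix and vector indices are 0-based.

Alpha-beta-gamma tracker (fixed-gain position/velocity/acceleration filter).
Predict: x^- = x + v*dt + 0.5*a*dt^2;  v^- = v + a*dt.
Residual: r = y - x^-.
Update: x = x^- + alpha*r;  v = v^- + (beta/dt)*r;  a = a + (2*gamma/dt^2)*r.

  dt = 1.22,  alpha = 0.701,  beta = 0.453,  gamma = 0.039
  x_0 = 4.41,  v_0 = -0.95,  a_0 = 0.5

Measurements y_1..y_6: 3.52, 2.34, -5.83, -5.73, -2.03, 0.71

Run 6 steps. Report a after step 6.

a_post = 0.6336

step 1: x_pred=3.6231  r=-0.1031  x^+=3.5508  v^+=-0.3783  a^+=0.4946
step 2: x_pred=3.4574  r=-1.1174  x^+=2.6741  v^+=-0.1898  a^+=0.4360
step 3: x_pred=2.7671  r=-8.5971  x^+=-3.2595  v^+=-2.8500  a^+=-0.0145
step 4: x_pred=-6.7473  r=1.0173  x^+=-6.0342  v^+=-2.4900  a^+=0.0388
step 5: x_pred=-9.0430  r=7.0130  x^+=-4.1269  v^+=0.1614  a^+=0.4063
step 6: x_pred=-3.6276  r=4.3376  x^+=-0.5869  v^+=2.2677  a^+=0.6336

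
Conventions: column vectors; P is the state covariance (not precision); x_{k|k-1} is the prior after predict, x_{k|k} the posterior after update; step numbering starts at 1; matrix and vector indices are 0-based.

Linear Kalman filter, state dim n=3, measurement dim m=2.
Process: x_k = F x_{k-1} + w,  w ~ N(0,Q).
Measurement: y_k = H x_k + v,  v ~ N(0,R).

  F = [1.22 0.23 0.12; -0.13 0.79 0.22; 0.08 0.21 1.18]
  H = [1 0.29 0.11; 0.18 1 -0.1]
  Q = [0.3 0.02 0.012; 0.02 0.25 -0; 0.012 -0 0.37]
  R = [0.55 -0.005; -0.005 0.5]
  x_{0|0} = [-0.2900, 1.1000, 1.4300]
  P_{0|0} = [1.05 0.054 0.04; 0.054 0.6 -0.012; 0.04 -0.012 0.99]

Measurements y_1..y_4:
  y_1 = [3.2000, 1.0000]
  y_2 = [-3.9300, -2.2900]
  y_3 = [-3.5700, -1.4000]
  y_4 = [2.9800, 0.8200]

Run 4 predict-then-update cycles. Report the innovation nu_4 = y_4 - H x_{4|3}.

step 1: x^-=[0.0708, 1.2213, 1.8952]  P^-=[1.9502 0.0474 0.3529; 0.0474 0.6726 0.3304; 0.3529 0.3304 1.7851]  S=[2.7046 0.5698; 0.5698 1.1919]  K=[0.7521 -0.0548; -0.0127 0.5498; 0.2229 0.0742]  nu=[2.5666, -0.0445]  x^+=[2.0034, 1.1641, 2.4639]  P^+=[0.4639 -0.1267 -0.1204; -0.1267 0.3198 0.2202; -0.1204 0.2202 1.6253]
step 2: x^-=[3.0076, 1.2013, 3.3122]  P^-=[0.9366 -0.0693 0.1589; -0.0693 0.6455 0.6974; 0.1589 0.6974 2.7323]  S=[1.6132 0.2915; 0.2915 1.0331]  K=[0.5947 -0.0871; 0.0233 0.5387; 0.3487 0.3399]  nu=[-7.6503, -3.7014]  x^+=[-1.2195, -0.9708, -0.6138]  P^+=[0.3884 -0.1360 -0.1952; -0.1360 0.3375 0.4381; -0.1952 0.4381 2.3477]
step 3: x^-=[-1.7848, -0.7434, -1.0257]  P^-=[0.8205 -0.0309 0.2084; -0.0309 0.7722 1.1117; 0.2084 1.1117 3.8320]  S=[1.5807 0.3653; 0.3653 1.0962]  K=[0.5501 -0.0958; 0.0664 0.5759; 0.4778 0.5396]  nu=[-1.4568, -0.4379]  x^+=[-2.5442, -1.0923, -1.9580]  P^+=[0.3707 -0.1416 -0.2421; -0.1416 0.3738 0.6073; -0.2421 0.6073 2.9637]
step 4: x^-=[-3.5901, -0.9629, -2.7433]  P^-=[0.7974 0.0023 0.2764; 0.0023 0.8870 1.4496; 0.2764 1.4496 4.7661]  S=[1.6343 0.4410; 0.4410 1.1615]  K=[0.5342 -0.1011; 0.0934 0.6038; 0.5677 0.6650]  nu=[7.1511, 2.1548]  x^+=[0.0123, 1.0063, 2.7492]  P^+=[0.3668 -0.1465 -0.2725; -0.1465 0.3996 0.7180; -0.2725 0.7180 3.3929]

innov = [7.1511, 2.1548]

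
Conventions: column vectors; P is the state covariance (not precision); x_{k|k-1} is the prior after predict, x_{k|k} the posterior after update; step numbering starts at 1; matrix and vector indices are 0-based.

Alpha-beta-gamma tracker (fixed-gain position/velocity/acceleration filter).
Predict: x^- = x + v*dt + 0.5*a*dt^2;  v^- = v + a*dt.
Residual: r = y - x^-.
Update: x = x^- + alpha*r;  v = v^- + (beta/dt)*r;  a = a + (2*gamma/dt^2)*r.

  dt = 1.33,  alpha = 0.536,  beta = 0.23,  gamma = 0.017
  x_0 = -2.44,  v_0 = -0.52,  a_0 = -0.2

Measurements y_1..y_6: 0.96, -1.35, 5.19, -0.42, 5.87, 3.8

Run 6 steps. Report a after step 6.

a_post = 0.0059

step 1: x_pred=-3.3085  r=4.2685  x^+=-1.0206  v^+=-0.0478  a^+=-0.1180
step 2: x_pred=-1.1885  r=-0.1615  x^+=-1.2751  v^+=-0.2326  a^+=-0.1211
step 3: x_pred=-1.6916  r=6.8816  x^+=1.9970  v^+=0.7964  a^+=0.0112
step 4: x_pred=3.0661  r=-3.4861  x^+=1.1975  v^+=0.2084  a^+=-0.0558
step 5: x_pred=1.4254  r=4.4446  x^+=3.8077  v^+=0.9029  a^+=0.0296
step 6: x_pred=5.0347  r=-1.2347  x^+=4.3729  v^+=0.7287  a^+=0.0059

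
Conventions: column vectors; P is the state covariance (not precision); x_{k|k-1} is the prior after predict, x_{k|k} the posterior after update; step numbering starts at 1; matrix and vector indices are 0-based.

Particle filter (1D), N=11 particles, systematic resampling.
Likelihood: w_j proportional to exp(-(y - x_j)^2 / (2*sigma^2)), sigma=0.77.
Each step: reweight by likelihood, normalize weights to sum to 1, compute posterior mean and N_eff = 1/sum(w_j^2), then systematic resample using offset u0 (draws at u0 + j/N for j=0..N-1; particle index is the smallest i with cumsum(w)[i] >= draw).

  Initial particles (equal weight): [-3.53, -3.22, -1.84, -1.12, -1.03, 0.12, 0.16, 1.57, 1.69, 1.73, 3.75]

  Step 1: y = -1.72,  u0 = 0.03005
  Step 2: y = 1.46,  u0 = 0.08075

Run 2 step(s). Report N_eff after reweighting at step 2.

N_eff = 5.9662

step 1: w=[0.0232, 0.0552, 0.3636, 0.2717, 0.2463, 0.0212, 0.0187, 0.0000, 0.0000, 0.0000, 0.0000]  mean=-1.4811  Neff=3.6888  idx=[1, 2, 2, 2, 2, 3, 3, 3, 4, 4, 4]
step 2: w=[0.0000, 0.0037, 0.0037, 0.0037, 0.0037, 0.1330, 0.1330, 0.1330, 0.1954, 0.1954, 0.1954]  mean=-1.0780  Neff=5.9662  idx=[5, 6, 6, 7, 8, 8, 9, 9, 10, 10, 10]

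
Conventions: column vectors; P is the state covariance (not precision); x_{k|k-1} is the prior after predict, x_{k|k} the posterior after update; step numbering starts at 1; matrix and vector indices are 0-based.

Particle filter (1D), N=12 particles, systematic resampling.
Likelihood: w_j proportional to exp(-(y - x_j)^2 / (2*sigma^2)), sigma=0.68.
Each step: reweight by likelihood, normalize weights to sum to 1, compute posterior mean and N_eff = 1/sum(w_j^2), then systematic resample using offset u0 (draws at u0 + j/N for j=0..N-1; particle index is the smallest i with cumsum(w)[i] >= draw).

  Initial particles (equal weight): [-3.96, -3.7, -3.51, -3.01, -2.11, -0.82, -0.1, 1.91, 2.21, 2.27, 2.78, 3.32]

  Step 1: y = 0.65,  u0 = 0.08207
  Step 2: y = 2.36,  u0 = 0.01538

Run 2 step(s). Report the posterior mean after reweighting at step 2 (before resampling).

post_mean = 2.2000

step 1: w=[0.0000, 0.0000, 0.0000, 0.0000, 0.0003, 0.1008, 0.5674, 0.1873, 0.0750, 0.0610, 0.0077, 0.0005]  mean=0.5452  Neff=2.6552  idx=[5, 6, 6, 6, 6, 6, 6, 6, 7, 7, 8, 10]
step 2: w=[0.0000, 0.0004, 0.0004, 0.0004, 0.0004, 0.0004, 0.0004, 0.0004, 0.2350, 0.2350, 0.2854, 0.2417]  mean=2.2000  Neff=3.9952  idx=[8, 8, 8, 9, 9, 9, 10, 10, 10, 11, 11, 11]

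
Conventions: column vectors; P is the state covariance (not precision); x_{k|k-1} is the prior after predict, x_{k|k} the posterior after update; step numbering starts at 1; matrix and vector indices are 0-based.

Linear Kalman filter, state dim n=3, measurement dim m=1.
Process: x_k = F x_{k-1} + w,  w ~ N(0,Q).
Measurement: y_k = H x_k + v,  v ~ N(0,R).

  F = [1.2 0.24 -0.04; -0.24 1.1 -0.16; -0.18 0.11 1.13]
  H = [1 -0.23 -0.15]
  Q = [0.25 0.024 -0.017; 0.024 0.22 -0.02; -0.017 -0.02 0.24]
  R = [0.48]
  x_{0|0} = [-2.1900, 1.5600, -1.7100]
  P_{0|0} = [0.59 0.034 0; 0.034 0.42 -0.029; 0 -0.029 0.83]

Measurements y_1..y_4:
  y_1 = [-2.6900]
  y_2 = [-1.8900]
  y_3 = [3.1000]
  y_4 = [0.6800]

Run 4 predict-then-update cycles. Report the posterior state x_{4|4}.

step 1: x^-=[-2.1852, 2.5152, -1.3665]  P^-=[1.1453 0.0156 -0.1756; 0.0156 0.7757 -0.1369; -0.1756 -0.1369 1.3155]  S=[1.7320]  K=[0.6744; -0.0822; -0.1971]  nu=[-0.1313]  x^+=[-2.2737, 2.5260, -1.3406]  P^+=[0.3576 0.1115 0.0547; 0.1115 0.7640 -0.1650; 0.0547 -0.1650 1.2482]
step 2: x^-=[-2.0686, 3.5388, -0.8278]  P^-=[0.8731 0.2751 -0.0901; 0.2751 1.2004 -0.3782; -0.0901 -0.3782 1.7869]  S=[1.3311]  K=[0.6185; 0.0419; -0.2037]  nu=[0.8684]  x^+=[-1.5315, 3.5752, -1.0046]  P^+=[0.3639 0.2406 0.0776; 0.2406 1.1980 -0.3668; 0.0776 -0.3668 1.7317]
step 3: x^-=[-0.9396, 4.4610, -0.4663]  P^-=[0.9839 0.5664 -0.1129; 0.5664 1.7429 -0.6948; -0.1129 -0.6948 2.3452]  S=[1.3343]  K=[0.6525; 0.2022; -0.2285]  nu=[4.9957]  x^+=[2.3200, 5.4710, -1.6080]  P^+=[0.4159 0.3904 0.0860; 0.3904 1.6884 -0.6331; 0.0860 -0.6331 2.2755]
step 4: x^-=[4.1613, 5.7186, -1.6328]  P^-=[1.1785 0.8939 -0.1821; 0.8939 2.3685 -1.0934; -0.1821 -1.0934 2.9717]  S=[1.4187]  K=[0.7051; 0.3617; -0.2653]  nu=[-2.4110]  x^+=[2.4615, 4.8466, -0.9932]  P^+=[0.4733 0.5321 0.0833; 0.5321 2.1829 -0.9573; 0.0833 -0.9573 2.8718]

x_post = [2.4615, 4.8466, -0.9932]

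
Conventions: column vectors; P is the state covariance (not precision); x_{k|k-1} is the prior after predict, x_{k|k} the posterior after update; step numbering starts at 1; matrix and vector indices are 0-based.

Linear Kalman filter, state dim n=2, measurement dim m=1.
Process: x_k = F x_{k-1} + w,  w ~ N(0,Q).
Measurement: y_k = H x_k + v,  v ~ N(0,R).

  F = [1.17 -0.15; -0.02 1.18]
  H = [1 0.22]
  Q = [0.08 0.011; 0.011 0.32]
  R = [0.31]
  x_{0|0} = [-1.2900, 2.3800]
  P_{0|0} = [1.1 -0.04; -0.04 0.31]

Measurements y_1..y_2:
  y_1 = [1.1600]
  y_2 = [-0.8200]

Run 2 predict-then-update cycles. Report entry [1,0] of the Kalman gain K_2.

K[1,0] = -0.0597

step 1: x^-=[-1.8663, 2.8342]  P^-=[1.6068 -0.1250; -0.1250 0.7540]  S=[1.8983]  K=[0.8320; 0.0216]  nu=[2.4028]  x^+=[0.1327, 2.8860]  P^+=[0.2929 -0.1590; -0.1590 0.7531]
step 2: x^-=[-0.2776, 3.4028]  P^-=[0.5537 -0.3491; -0.3491 1.3762]  S=[0.7767]  K=[0.6140; -0.0597]  nu=[-1.2910]  x^+=[-1.0703, 3.4799]  P^+=[0.2609 -0.3207; -0.3207 1.3735]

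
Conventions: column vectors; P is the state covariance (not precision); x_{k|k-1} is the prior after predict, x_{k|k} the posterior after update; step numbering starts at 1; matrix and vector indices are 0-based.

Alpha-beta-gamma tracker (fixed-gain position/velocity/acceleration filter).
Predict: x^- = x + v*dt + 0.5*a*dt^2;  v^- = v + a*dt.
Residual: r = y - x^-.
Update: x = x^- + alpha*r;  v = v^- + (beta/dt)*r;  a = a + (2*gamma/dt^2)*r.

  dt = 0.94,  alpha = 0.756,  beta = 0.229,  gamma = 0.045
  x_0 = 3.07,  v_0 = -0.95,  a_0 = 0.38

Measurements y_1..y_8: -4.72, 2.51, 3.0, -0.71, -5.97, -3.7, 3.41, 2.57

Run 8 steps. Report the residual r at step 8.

step 1: x_pred=2.3449  r=-7.0649  x^+=-2.9962  v^+=-2.3139  a^+=-0.3396
step 2: x_pred=-5.3213  r=7.8313  x^+=0.5992  v^+=-0.7253  a^+=0.4581
step 3: x_pred=0.1197  r=2.8803  x^+=2.2972  v^+=0.4069  a^+=0.7514
step 4: x_pred=3.0117  r=-3.7217  x^+=0.1981  v^+=0.2066  a^+=0.3724
step 5: x_pred=0.5568  r=-6.5268  x^+=-4.3775  v^+=-1.0334  a^+=-0.2924
step 6: x_pred=-5.4781  r=1.7781  x^+=-4.1338  v^+=-0.8751  a^+=-0.1113
step 7: x_pred=-5.0057  r=8.4157  x^+=1.3566  v^+=1.0704  a^+=0.7459
step 8: x_pred=2.6923  r=-0.1223  x^+=2.5998  v^+=1.7417  a^+=0.7334

resid = -0.1223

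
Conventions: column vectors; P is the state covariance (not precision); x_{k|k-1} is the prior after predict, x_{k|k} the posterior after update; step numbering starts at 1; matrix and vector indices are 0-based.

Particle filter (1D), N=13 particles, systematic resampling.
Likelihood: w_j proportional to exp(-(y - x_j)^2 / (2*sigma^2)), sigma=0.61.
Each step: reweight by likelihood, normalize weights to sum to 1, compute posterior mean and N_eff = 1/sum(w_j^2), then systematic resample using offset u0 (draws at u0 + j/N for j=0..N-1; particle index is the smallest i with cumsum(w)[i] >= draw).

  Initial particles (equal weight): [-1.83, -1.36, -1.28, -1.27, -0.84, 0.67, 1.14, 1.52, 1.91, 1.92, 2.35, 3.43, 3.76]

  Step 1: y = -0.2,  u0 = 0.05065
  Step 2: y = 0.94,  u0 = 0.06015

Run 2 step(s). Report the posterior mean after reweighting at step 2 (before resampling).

step 1: w=[0.0169, 0.0983, 0.1251, 0.1288, 0.3459, 0.2169, 0.0537, 0.0113, 0.0015, 0.0014, 0.0001, 0.0000, 0.0000]  mean=-0.5494  Neff=4.7185  idx=[1, 2, 2, 3, 3, 4, 4, 4, 4, 5, 5, 5, 6]
step 2: w=[0.0002, 0.0004, 0.0004, 0.0004, 0.0004, 0.0038, 0.0038, 0.0038, 0.0038, 0.2430, 0.2430, 0.2430, 0.2540]  mean=0.7632  Neff=4.1359  idx=[9, 9, 9, 10, 10, 10, 11, 11, 11, 12, 12, 12, 12]

post_mean = 0.7632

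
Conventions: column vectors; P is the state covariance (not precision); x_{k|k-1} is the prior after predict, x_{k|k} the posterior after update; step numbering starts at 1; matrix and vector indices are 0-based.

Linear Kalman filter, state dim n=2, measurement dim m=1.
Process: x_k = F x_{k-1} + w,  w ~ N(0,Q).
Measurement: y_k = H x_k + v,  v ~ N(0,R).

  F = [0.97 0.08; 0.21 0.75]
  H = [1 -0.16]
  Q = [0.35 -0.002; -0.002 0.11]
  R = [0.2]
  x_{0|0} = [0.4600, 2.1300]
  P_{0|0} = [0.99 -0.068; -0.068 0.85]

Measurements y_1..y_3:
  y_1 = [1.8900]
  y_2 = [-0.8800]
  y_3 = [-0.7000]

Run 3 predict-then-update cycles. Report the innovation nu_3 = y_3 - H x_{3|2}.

innov = [-0.7320]

step 1: x^-=[0.6166, 1.6941]  P^-=[1.2764 0.2001; 0.2001 0.6104]  S=[1.4280]  K=[0.8714; 0.0717]  nu=[1.5445]  x^+=[1.9625, 1.8048]  P^+=[0.1920 0.1108; 0.1108 0.6030]
step 2: x^-=[2.0480, 1.7657]  P^-=[0.5517 0.1558; 0.1558 0.4926]  S=[0.7145]  K=[0.7373; 0.1077]  nu=[-2.6455]  x^+=[0.0974, 1.4808]  P^+=[0.1633 0.0990; 0.0990 0.4843]
step 3: x^-=[0.2130, 1.1310]  P^-=[0.5221 0.1340; 0.1340 0.4208]  S=[0.6900]  K=[0.7256; 0.0967]  nu=[-0.7320]  x^+=[-0.3182, 1.0603]  P^+=[0.1588 0.0856; 0.0856 0.4144]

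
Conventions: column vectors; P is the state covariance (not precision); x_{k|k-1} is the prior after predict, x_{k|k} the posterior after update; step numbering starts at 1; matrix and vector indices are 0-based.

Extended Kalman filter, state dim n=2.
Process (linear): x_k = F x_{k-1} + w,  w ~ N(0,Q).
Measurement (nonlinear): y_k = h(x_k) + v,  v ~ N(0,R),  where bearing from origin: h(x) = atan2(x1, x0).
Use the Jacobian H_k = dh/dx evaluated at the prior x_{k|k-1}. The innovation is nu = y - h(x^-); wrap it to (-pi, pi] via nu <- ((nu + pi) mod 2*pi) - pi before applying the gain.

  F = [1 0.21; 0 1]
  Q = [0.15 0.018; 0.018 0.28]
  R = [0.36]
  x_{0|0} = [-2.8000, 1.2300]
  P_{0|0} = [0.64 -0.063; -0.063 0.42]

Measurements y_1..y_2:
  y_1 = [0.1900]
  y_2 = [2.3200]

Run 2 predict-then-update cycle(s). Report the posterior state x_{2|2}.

step 1: x^-=[-2.5417, 1.2300]  P^-=[0.7821 0.0432; 0.0432 0.7000]  H_jac=[-0.1543 -0.3188]  S=[0.4540]  K=[-0.2961; -0.5062]  nu=[-2.5009]  x^+=[-1.8012, 2.4959]  P^+=[0.7423 -0.0248; -0.0248 0.5837]
step 2: x^-=[-1.2771, 2.4959]  P^-=[0.9076 0.1157; 0.1157 0.8637]  H_jac=[-0.3175 -0.1625]  S=[0.4862]  K=[-0.6313; -0.3641]  nu=[0.2763]  x^+=[-1.4515, 2.3953]  P^+=[0.7138 0.0039; 0.0039 0.7992]

x_post = [-1.4515, 2.3953]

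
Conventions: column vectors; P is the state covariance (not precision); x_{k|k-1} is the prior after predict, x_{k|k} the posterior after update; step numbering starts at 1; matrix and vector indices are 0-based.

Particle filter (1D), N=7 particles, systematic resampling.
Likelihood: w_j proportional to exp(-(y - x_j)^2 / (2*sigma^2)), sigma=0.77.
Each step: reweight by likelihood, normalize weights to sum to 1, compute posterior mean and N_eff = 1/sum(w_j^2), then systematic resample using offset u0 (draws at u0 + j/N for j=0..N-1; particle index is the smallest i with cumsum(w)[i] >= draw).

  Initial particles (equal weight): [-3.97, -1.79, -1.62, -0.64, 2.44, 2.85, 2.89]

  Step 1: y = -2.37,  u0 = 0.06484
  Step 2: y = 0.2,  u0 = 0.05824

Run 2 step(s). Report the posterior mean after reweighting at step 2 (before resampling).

post_mean = -1.6823

step 1: w=[0.0735, 0.4793, 0.3961, 0.0510, 0.0000, 0.0000, 0.0000]  mean=-1.8242  Neff=2.5335  idx=[0, 1, 1, 1, 2, 2, 2]
step 2: w=[0.0000, 0.1222, 0.1222, 0.1222, 0.2111, 0.2111, 0.2111]  mean=-1.6823  Neff=5.6021  idx=[1, 2, 3, 4, 5, 5, 6]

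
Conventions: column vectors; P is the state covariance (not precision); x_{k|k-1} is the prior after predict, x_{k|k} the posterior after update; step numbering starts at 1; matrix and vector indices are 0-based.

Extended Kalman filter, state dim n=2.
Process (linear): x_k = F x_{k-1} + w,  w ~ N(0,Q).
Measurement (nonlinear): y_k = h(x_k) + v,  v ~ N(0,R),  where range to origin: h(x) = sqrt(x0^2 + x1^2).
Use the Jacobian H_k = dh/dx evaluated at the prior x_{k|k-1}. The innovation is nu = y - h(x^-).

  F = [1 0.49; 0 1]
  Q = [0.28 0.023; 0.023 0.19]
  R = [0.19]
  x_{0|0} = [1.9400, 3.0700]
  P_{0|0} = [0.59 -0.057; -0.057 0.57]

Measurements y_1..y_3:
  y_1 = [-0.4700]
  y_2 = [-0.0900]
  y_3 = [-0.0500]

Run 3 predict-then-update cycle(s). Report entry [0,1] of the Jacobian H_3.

H_jac[0,1] = 0.4823

step 1: x^-=[3.4443, 3.0700]  P^-=[0.9510 0.2453; 0.2453 0.7600]  H_jac=[0.7465 0.6654]  S=[1.3001]  K=[0.6716; 0.5298]  nu=[-5.0839]  x^+=[0.0300, 0.3765]  P^+=[0.3646 -0.2173; -0.2173 0.3951]
step 2: x^-=[0.2145, 0.3765]  P^-=[0.5265 -0.0007; -0.0007 0.5851]  H_jac=[0.4950 0.8689]  S=[0.7601]  K=[0.3421; 0.6683]  nu=[-0.5234]  x^+=[0.0355, 0.0268]  P^+=[0.4376 -0.1745; -0.1745 0.2456]
step 3: x^-=[0.0486, 0.0268]  P^-=[0.6055 -0.0312; -0.0312 0.4356]  H_jac=[0.8760 0.4823]  S=[0.7296]  K=[0.7064; 0.2505]  nu=[-0.1055]  x^+=[-0.0259, 0.0003]  P^+=[0.2415 -0.1603; -0.1603 0.3898]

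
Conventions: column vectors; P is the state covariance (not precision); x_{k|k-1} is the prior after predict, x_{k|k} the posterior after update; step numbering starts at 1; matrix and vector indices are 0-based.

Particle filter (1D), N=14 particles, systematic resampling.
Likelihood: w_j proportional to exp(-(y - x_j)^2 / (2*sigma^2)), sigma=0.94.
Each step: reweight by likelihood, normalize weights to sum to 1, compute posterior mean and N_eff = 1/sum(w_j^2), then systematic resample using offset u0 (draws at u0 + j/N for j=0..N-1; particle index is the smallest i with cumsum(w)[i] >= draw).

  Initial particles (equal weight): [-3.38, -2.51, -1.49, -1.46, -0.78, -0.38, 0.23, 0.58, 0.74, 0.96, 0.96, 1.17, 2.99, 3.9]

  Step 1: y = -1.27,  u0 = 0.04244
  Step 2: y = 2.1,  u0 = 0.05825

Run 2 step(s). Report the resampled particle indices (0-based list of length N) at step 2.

resampled_idx = [10, 11, 12, 12, 13, 13, 13, 13, 13, 13, 13, 13, 13, 13]

step 1: w=[0.0173, 0.0902, 0.2095, 0.2110, 0.1880, 0.1375, 0.0603, 0.0310, 0.0219, 0.0129, 0.0129, 0.0074, 0.0000, 0.0000]  mean=-1.0225  Neff=6.3874  idx=[1, 2, 2, 2, 3, 3, 3, 4, 4, 4, 5, 5, 6, 9]
step 2: w=[0.0000, 0.0010, 0.0010, 0.0010, 0.0011, 0.0011, 0.0011, 0.0129, 0.0129, 0.0129, 0.0433, 0.0433, 0.1944, 0.6742]  mean=0.6198  Neff=2.0138  idx=[10, 11, 12, 12, 13, 13, 13, 13, 13, 13, 13, 13, 13, 13]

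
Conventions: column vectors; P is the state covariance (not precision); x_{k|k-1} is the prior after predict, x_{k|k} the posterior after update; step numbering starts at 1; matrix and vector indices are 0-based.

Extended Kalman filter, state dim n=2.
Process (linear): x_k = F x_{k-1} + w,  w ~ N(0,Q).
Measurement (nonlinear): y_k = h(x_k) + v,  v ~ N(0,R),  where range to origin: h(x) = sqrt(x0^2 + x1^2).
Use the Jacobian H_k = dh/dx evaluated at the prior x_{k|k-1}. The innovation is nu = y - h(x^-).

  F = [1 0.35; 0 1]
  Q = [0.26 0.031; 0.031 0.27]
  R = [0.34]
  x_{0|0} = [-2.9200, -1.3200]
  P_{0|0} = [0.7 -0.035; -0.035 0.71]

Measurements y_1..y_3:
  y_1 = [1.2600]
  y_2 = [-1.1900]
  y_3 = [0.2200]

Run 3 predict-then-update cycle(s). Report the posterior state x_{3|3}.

step 1: x^-=[-3.3820, -1.3200]  P^-=[1.0225 0.2445; 0.2445 0.9800]  H_jac=[-0.9316 -0.3636]  S=[1.5225]  K=[-0.6840; -0.3836]  nu=[-2.3705]  x^+=[-1.7606, -0.4106]  P^+=[0.3102 -0.1550; -0.1550 0.7559]
step 2: x^-=[-1.9043, -0.4106]  P^-=[0.5542 0.1406; 0.1406 1.0259]  H_jac=[-0.9775 -0.2108]  S=[0.9731]  K=[-0.5872; -0.3634]  nu=[-3.1380]  x^+=[-0.0616, 0.7298]  P^+=[0.2187 -0.0671; -0.0671 0.8974]
step 3: x^-=[0.1938, 0.7298]  P^-=[0.5417 0.2780; 0.2780 1.1674]  H_jac=[0.2567 0.9665]  S=[1.6041]  K=[0.2542; 0.7479]  nu=[-0.5351]  x^+=[0.0578, 0.3296]  P^+=[0.4380 -0.0269; -0.0269 0.2702]

x_post = [0.0578, 0.3296]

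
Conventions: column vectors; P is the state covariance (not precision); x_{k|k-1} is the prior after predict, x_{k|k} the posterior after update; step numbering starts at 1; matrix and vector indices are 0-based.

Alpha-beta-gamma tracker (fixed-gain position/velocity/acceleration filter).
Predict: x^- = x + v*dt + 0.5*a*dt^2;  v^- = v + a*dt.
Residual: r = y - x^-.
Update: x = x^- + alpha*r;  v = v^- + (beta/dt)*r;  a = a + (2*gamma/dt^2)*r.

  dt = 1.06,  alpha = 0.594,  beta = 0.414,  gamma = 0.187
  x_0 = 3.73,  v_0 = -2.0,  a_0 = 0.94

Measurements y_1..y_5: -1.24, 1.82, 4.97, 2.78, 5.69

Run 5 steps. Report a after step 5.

step 1: x_pred=2.1381  r=-3.3781  x^+=0.1315  v^+=-2.3230  a^+=-0.1844
step 2: x_pred=-2.4345  r=4.2545  x^+=0.0927  v^+=-0.8568  a^+=1.2317
step 3: x_pred=-0.1236  r=5.0936  x^+=2.9020  v^+=2.4382  a^+=2.9271
step 4: x_pred=7.1309  r=-4.3509  x^+=4.5465  v^+=3.8416  a^+=1.4789
step 5: x_pred=9.4494  r=-3.7594  x^+=7.2163  v^+=3.9409  a^+=0.2275

a_post = 0.2275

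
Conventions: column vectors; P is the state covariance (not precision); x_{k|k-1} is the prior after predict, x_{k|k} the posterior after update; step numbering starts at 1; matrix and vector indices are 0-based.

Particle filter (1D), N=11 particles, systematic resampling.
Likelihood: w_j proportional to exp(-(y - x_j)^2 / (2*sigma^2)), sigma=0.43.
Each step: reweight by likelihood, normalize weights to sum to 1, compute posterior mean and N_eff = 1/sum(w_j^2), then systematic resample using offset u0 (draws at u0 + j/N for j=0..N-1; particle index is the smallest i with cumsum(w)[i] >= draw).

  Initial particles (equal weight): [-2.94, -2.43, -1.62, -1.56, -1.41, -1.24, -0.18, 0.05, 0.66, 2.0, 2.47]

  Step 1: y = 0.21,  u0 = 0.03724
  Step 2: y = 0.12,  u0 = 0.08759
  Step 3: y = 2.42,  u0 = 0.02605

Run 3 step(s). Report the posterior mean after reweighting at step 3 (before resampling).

step 1: w=[0.0000, 0.0000, 0.0001, 0.0001, 0.0004, 0.0016, 0.3042, 0.4282, 0.2654, 0.0001, 0.0000]  mean=0.1393  Neff=2.8872  idx=[6, 6, 6, 7, 7, 7, 7, 7, 8, 8, 8]
step 2: w=[0.0906, 0.0906, 0.0906, 0.1141, 0.1141, 0.1141, 0.1141, 0.1141, 0.0525, 0.0525, 0.0525]  mean=0.0836  Neff=10.2029  idx=[0, 1, 2, 3, 4, 5, 6, 6, 7, 9, 10]
step 3: w=[0.0000, 0.0000, 0.0000, 0.0005, 0.0005, 0.0005, 0.0005, 0.0005, 0.0005, 0.4983, 0.4983]  mean=0.6579  Neff=2.0135  idx=[9, 9, 9, 9, 9, 9, 10, 10, 10, 10, 10]

post_mean = 0.6579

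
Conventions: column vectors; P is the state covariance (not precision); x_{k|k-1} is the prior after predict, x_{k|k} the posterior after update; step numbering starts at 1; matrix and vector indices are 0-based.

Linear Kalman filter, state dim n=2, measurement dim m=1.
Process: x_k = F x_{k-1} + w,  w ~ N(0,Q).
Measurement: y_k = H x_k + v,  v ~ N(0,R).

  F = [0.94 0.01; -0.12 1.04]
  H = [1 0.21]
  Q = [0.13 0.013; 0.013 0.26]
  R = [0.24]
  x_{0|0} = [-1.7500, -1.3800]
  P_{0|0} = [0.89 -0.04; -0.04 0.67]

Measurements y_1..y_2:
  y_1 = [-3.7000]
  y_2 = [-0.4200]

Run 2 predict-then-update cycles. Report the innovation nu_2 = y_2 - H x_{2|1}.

innov = [2.6738]

step 1: x^-=[-1.6588, -1.2252]  P^-=[0.9157 -0.1195; -0.1195 1.0075]  S=[1.1500]  K=[0.7745; 0.0801]  nu=[-1.7839]  x^+=[-3.0404, -1.3681]  P^+=[0.2259 -0.1908; -0.1908 1.0001]
step 2: x^-=[-2.8717, -1.0579]  P^-=[0.3262 -0.1884; -0.1884 1.3926]  S=[0.5484]  K=[0.5226; 0.1897]  nu=[2.6738]  x^+=[-1.4744, -0.5506]  P^+=[0.1764 -0.2428; -0.2428 1.3728]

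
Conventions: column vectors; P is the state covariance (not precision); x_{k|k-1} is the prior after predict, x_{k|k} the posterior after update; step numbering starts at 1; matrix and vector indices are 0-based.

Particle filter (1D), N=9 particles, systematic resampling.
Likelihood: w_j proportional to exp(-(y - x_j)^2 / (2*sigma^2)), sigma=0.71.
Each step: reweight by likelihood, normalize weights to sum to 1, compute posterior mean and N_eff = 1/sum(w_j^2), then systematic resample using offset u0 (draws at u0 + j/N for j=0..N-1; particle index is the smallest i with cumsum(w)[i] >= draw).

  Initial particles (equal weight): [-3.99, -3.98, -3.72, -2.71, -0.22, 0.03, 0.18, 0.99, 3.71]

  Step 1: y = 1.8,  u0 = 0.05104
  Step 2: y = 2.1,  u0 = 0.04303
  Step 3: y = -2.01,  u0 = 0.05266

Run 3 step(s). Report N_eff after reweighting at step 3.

step 1: w=[0.0000, 0.0000, 0.0000, 0.0000, 0.0255, 0.0653, 0.1081, 0.7619, 0.0392]  mean=0.9154  Neff=1.6706  idx=[5, 6, 7, 7, 7, 7, 7, 7, 7]
step 2: w=[0.0068, 0.0123, 0.1401, 0.1401, 0.1401, 0.1401, 0.1401, 0.1401, 0.1401]  mean=0.9735  Neff=7.2644  idx=[2, 2, 3, 4, 5, 6, 6, 7, 8]
step 3: w=[0.1111, 0.1111, 0.1111, 0.1111, 0.1111, 0.1111, 0.1111, 0.1111, 0.1111]  mean=0.9900  Neff=9.0000  idx=[0, 1, 2, 3, 4, 5, 6, 7, 8]

N_eff = 9.0000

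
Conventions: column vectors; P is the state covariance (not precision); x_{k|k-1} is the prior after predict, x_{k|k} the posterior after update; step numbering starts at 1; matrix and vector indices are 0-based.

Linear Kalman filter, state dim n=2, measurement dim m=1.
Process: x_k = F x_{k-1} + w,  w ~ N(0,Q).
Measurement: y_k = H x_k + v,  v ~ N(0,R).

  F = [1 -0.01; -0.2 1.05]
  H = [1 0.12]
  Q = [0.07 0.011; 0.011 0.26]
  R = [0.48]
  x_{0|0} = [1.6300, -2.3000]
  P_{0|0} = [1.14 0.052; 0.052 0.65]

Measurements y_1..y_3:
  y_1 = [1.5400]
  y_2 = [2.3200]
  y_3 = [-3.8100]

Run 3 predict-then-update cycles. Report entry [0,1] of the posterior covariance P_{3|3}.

step 1: x^-=[1.6530, -2.7410]  P^-=[1.2090 -0.1691; -0.1691 1.0004]  S=[1.6628]  K=[0.7149; -0.0295]  nu=[0.2159]  x^+=[1.8074, -2.7474]  P^+=[0.3592 -0.1340; -0.1340 0.9989]
step 2: x^-=[1.8348, -3.2462]  P^-=[0.4320 -0.2123; -0.2123 1.4320]  S=[0.8817]  K=[0.4611; -0.0459]  nu=[0.8747]  x^+=[2.2382, -3.2864]  P^+=[0.2446 -0.1937; -0.1937 1.4301]
step 3: x^-=[2.2710, -3.8983]  P^-=[0.3186 -0.2567; -0.2567 1.9278]  S=[0.7647]  K=[0.3763; -0.0331]  nu=[-5.6132]  x^+=[0.1587, -3.7125]  P^+=[0.2103 -0.2471; -0.2471 1.9270]

P_post[0,1] = -0.2471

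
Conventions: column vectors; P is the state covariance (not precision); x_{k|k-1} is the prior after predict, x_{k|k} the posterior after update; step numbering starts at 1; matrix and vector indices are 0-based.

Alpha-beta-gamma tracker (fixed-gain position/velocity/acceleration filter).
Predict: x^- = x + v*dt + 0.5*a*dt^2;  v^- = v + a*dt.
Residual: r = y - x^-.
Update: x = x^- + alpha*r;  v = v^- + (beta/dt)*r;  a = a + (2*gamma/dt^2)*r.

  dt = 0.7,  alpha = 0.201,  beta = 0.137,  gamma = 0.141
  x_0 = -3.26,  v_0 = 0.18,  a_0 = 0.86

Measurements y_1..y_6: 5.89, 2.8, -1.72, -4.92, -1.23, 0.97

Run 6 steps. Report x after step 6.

x_post = 1.9958

step 1: x_pred=-2.9233  r=8.8133  x^+=-1.1518  v^+=2.5069  a^+=5.9321
step 2: x_pred=2.0564  r=0.7436  x^+=2.2058  v^+=6.8049  a^+=6.3601
step 3: x_pred=8.5275  r=-10.2475  x^+=6.4678  v^+=9.2514  a^+=0.4626
step 4: x_pred=13.0571  r=-17.9771  x^+=9.4437  v^+=6.0568  a^+=-9.8834
step 5: x_pred=11.2620  r=-12.4920  x^+=8.7511  v^+=-3.3064  a^+=-17.0727
step 6: x_pred=2.2538  r=-1.2838  x^+=1.9958  v^+=-15.5086  a^+=-17.8116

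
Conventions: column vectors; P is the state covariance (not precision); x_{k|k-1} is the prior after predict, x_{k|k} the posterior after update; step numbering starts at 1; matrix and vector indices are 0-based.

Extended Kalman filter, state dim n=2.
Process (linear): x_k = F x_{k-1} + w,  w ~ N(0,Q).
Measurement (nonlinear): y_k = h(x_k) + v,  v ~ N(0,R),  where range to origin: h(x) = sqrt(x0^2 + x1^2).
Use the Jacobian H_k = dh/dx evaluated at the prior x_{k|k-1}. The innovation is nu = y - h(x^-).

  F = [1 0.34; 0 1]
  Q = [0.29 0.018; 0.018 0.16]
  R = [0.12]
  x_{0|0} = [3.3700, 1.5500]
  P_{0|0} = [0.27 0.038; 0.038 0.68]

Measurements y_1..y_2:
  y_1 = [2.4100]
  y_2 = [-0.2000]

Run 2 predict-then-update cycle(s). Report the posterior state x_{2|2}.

x_post = [0.5543, -0.4859]

step 1: x^-=[3.8970, 1.5500]  P^-=[0.6644 0.2872; 0.2872 0.8400]  H_jac=[0.9292 0.3696]  S=[1.0057]  K=[0.7195; 0.5741]  nu=[-1.7839]  x^+=[2.6135, 0.5259]  P^+=[0.1439 -0.1282; -0.1282 0.5086]
step 2: x^-=[2.7923, 0.5259]  P^-=[0.4055 0.0628; 0.0628 0.6686]  H_jac=[0.9827 0.1851]  S=[0.5574]  K=[0.7358; 0.3327]  nu=[-3.0414]  x^+=[0.5543, -0.4859]  P^+=[0.1037 -0.0737; -0.0737 0.6069]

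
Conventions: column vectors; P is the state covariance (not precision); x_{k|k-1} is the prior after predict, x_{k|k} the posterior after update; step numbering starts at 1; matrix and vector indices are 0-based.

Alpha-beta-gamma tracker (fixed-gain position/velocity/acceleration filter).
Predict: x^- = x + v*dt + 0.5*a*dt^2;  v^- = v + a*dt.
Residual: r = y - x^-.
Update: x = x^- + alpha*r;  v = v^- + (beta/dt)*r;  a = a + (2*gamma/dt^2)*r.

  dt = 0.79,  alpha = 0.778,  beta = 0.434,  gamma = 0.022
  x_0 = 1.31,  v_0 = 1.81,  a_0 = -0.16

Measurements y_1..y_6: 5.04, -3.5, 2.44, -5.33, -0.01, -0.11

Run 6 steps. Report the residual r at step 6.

resid = 1.8802

step 1: x_pred=2.6900  r=2.3500  x^+=4.5183  v^+=2.9746  a^+=0.0057
step 2: x_pred=6.8700  r=-10.3700  x^+=-1.1979  v^+=-2.7178  a^+=-0.7254
step 3: x_pred=-3.5713  r=6.0113  x^+=1.1055  v^+=0.0115  a^+=-0.3016
step 4: x_pred=1.0205  r=-6.3505  x^+=-3.9202  v^+=-3.7155  a^+=-0.7493
step 5: x_pred=-7.0893  r=7.0793  x^+=-1.5816  v^+=-0.4184  a^+=-0.2502
step 6: x_pred=-1.9902  r=1.8802  x^+=-0.5274  v^+=0.4169  a^+=-0.1177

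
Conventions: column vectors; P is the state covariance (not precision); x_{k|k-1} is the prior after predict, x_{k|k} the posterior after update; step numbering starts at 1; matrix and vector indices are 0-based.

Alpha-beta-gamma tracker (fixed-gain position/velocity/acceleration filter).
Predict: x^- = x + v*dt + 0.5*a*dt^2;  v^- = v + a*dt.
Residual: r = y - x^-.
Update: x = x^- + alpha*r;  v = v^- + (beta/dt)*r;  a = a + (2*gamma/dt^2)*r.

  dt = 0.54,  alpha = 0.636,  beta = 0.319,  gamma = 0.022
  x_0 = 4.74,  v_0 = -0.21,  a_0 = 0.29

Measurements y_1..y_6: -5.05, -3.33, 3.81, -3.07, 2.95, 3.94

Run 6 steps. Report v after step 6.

step 1: x_pred=4.6689  r=-9.7189  x^+=-1.5123  v^+=-5.7947  a^+=-1.1765
step 2: x_pred=-4.8130  r=1.4830  x^+=-3.8698  v^+=-5.5540  a^+=-0.9527
step 3: x_pred=-7.0079  r=10.8179  x^+=-0.1277  v^+=0.3221  a^+=0.6796
step 4: x_pred=0.1453  r=-3.2153  x^+=-1.8996  v^+=-1.2103  a^+=0.1944
step 5: x_pred=-2.5248  r=5.4748  x^+=0.9572  v^+=2.1289  a^+=1.0205
step 6: x_pred=2.2556  r=1.6844  x^+=3.3269  v^+=3.6751  a^+=1.2747

v_post = 3.6751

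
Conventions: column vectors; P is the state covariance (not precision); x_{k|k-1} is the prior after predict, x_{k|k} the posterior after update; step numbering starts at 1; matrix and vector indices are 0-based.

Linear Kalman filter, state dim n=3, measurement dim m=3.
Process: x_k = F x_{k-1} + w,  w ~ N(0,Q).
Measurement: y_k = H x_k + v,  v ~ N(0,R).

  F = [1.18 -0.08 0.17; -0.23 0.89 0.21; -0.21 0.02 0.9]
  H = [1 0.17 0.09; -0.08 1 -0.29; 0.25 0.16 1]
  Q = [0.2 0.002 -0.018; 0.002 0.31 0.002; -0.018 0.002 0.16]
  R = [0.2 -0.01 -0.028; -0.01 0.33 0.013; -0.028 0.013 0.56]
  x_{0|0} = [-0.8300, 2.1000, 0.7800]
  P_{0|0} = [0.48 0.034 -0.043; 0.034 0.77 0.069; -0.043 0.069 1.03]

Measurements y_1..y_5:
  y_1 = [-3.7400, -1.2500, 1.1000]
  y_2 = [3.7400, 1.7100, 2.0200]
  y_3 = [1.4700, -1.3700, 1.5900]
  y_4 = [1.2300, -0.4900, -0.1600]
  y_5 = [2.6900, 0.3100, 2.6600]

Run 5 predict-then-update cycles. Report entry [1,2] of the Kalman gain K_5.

step 1: x^-=[-1.0148, 2.2237, 0.9183]  P^-=[0.8775 -0.1097 -0.0281; -0.1097 1.0068 0.2934; -0.0281 0.2934 1.0342]  S=[1.0816 -0.0240 0.3150; -0.0240 1.2754 0.1147; 0.3150 0.1147 1.7459]  K=[0.8000 -0.1163 -0.0372; 0.0416 0.7132 0.1903; -0.0797 -0.0618 0.6337]  nu=[-3.1859, -3.2886, 0.0796]  x^+=[-3.1840, -0.2391, 1.4260]  P^+=[0.1789 -0.0559 -0.0805; -0.0559 0.2583 0.0873; -0.0805 0.0873 0.3625]
step 2: x^-=[-3.4955, 0.8189, 1.9472]  P^-=[0.4372 -0.1168 -0.0982; -0.1168 0.6033 0.1850; -0.0982 0.1850 0.4956]  S=[0.6069 -0.0339 0.0524; -0.0339 0.8846 0.1207; 0.0524 0.1207 1.0991]  K=[0.6692 -0.1101 -0.0267; 0.0241 0.6108 0.1613; -0.0768 -0.0103 0.4603]  nu=[6.9210, 1.1761, 0.8156]  x^+=[0.9849, 1.8358, 1.7793]  P^+=[0.1500 -0.0501 -0.0646; -0.0501 0.2211 0.0748; -0.0646 0.0748 0.2640]
step 3: x^-=[1.3178, 1.7810, 1.4312]  P^-=[0.3995 -0.1020 -0.0886; -0.1020 0.5594 0.1491; -0.0886 0.1491 0.4081]  S=[0.5728 -0.0257 0.0400; -0.0257 0.8520 0.1077; 0.0400 0.1077 1.0026]  K=[0.6498 -0.1050 -0.0197; 0.0279 0.5976 0.1472; -0.0756 -0.0100 0.4128]  nu=[-0.2793, -2.6305, -0.4556]  x^+=[1.4214, 0.1340, 1.2907]  P^+=[0.1449 -0.0470 -0.0593; -0.0470 0.2145 0.0669; -0.0593 0.0669 0.2373]
step 4: x^-=[1.8859, 0.0634, 0.8658]  P^-=[0.3932 -0.0977 -0.0853; -0.0977 0.5480 0.1354; -0.0853 0.1354 0.3839]  S=[0.5677 -0.0239 0.0377; -0.0239 0.8459 0.1004; 0.0377 0.1004 0.9754]  K=[0.6466 -0.1032 -0.0171; 0.0290 0.5947 0.1413; -0.0758 -0.0129 0.3982]  nu=[-0.7446, -0.1514, -1.5074]  x^+=[1.4458, -0.2613, 0.3240]  P^+=[0.1438 -0.0459 -0.0576; -0.0459 0.2125 0.0635; -0.0576 0.0635 0.2292]
step 5: x^-=[1.7820, -0.4970, -0.0173]  P^-=[0.3921 -0.0966 -0.0843; -0.0966 0.5442 0.1305; -0.0843 0.1305 0.3765]  S=[0.5669 -0.0236 0.0371; -0.0236 0.8442 0.0974; 0.0371 0.0974 0.9669]  K=[0.6461 -0.1027 -0.0162; 0.0292 0.5937 0.1391; -0.0761 -0.0143 0.3936]  nu=[0.9940, 0.9446, 2.3113]  x^+=[2.2899, 0.4143, 0.8033]  P^+=[0.1436 -0.0456 -0.0571; -0.0456 0.2119 0.0623; -0.0571 0.0623 0.2267]

K[1,2] = 0.1391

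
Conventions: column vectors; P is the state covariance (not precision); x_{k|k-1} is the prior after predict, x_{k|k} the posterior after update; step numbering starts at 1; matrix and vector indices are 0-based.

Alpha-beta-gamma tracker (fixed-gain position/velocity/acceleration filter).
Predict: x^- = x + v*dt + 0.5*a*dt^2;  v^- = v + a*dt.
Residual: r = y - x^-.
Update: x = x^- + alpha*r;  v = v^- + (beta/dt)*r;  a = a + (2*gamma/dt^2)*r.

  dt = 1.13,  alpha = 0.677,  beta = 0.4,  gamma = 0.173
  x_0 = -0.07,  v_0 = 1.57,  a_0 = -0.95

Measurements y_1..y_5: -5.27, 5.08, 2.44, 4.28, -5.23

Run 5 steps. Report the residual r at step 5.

step 1: x_pred=1.0976  r=-6.3676  x^+=-3.2133  v^+=-1.7575  a^+=-2.6754
step 2: x_pred=-6.9074  r=11.9874  x^+=1.2081  v^+=-0.5374  a^+=0.5728
step 3: x_pred=0.9665  r=1.4735  x^+=1.9641  v^+=0.6314  a^+=0.9721
step 4: x_pred=3.2982  r=0.9818  x^+=3.9629  v^+=2.0774  a^+=1.2381
step 5: x_pred=7.1008  r=-12.3308  x^+=-1.2471  v^+=-0.8884  a^+=-2.1032

resid = -12.3308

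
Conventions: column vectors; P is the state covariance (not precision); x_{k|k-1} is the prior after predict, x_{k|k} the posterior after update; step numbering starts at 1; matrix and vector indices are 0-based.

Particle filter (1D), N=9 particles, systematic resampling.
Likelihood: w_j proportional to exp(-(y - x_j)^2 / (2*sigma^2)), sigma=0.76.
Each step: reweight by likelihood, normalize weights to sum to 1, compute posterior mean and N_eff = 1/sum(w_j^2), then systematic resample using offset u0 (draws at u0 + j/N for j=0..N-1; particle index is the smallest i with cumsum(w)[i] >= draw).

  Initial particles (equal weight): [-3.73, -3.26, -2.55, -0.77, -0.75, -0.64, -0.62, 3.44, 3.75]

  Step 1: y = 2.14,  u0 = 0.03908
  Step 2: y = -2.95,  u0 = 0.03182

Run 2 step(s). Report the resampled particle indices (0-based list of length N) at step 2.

resampled_idx = [0, 0, 1, 2, 2, 3, 4, 4, 5]

step 1: w=[0.0000, 0.0000, 0.0000, 0.0019, 0.0021, 0.0036, 0.0040, 0.6779, 0.3105]  mean=3.4882  Neff=1.7988  idx=[7, 7, 7, 7, 7, 7, 8, 8, 8]
step 2: w=[0.1642, 0.1642, 0.1642, 0.1642, 0.1642, 0.1642, 0.0049, 0.0049, 0.0049]  mean=3.4446  Neff=6.1775  idx=[0, 0, 1, 2, 2, 3, 4, 4, 5]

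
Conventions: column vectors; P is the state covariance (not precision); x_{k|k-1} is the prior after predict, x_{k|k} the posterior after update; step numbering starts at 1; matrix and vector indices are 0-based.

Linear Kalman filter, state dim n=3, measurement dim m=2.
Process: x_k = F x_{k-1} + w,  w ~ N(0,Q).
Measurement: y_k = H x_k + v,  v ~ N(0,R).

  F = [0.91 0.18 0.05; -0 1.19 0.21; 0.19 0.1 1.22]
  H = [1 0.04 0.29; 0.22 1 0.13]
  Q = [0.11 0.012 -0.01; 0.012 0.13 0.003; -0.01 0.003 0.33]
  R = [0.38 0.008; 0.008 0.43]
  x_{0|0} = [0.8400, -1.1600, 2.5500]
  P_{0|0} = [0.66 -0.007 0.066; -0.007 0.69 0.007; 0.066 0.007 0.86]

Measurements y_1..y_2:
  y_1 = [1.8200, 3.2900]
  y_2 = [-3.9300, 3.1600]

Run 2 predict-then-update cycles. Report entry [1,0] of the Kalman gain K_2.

K[1,0] = -0.0220

step 1: x^-=[0.6831, -0.8449, 3.1546]  P^-=[0.6849 0.1745 0.2436; 0.1745 1.1485 0.3168; 0.2436 0.3168 1.6728]  S=[1.3700 0.5845; 0.5845 1.8131]  K=[0.5480 0.0202; -0.0707 0.7002; 0.4671 0.1737]  nu=[0.2559, 3.5745]  x^+=[0.8955, 1.6398, 3.8949]  P^+=[0.2599 -0.0214 -0.1745; -0.0214 0.3107 -0.0424; -0.1745 -0.0424 1.2244]
step 2: x^-=[1.3048, 2.7693, 5.0859]  P^-=[0.3147 0.0308 -0.0924; 0.0308 0.6028 0.2795; -0.0924 0.2795 2.0729]  S=[0.8253 0.2751; 0.2751 1.1640]  K=[0.3529 -0.0078; -0.0220 0.5601; 0.5195 0.3314]  nu=[-6.8205, -0.5575]  x^+=[-1.0978, 2.6073, 1.3578]  P^+=[0.2133 -0.0122 -0.2717; -0.0122 0.2440 -0.0052; -0.2717 -0.0052 1.6276]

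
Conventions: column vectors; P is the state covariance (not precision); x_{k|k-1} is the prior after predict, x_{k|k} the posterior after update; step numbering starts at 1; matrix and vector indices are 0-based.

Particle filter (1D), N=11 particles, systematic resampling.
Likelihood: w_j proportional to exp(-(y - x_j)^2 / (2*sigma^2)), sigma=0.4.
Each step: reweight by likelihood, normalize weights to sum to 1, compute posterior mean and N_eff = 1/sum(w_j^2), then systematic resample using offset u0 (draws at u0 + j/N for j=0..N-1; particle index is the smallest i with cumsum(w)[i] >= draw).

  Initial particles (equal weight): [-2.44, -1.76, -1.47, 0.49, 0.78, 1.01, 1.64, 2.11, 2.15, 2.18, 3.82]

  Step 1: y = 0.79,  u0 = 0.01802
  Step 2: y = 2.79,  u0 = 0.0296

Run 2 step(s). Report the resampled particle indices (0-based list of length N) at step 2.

step 1: w=[0.0000, 0.0000, 0.0000, 0.2766, 0.3664, 0.3151, 0.0383, 0.0016, 0.0011, 0.0009, 0.0000]  mean=0.8101  Neff=3.2103  idx=[3, 3, 3, 4, 4, 4, 4, 5, 5, 5, 5]
step 2: w=[0.0003, 0.0003, 0.0003, 0.0154, 0.0154, 0.0154, 0.0154, 0.2344, 0.2344, 0.2344, 0.2344]  mean=0.9954  Neff=4.5310  idx=[4, 7, 7, 8, 8, 8, 9, 9, 9, 10, 10]

resampled_idx = [4, 7, 7, 8, 8, 8, 9, 9, 9, 10, 10]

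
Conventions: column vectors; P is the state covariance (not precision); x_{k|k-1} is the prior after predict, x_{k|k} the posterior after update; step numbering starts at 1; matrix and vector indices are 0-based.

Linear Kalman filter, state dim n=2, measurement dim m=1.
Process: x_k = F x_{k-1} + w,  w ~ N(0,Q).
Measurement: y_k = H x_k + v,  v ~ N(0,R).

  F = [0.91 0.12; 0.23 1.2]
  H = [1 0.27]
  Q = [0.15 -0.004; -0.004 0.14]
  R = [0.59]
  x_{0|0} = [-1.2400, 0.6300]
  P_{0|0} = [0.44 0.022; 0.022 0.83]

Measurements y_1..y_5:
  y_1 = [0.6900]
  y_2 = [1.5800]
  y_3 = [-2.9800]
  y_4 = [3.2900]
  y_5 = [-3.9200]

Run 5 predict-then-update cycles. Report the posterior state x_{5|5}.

step 1: x^-=[-1.0528, 0.4708]  P^-=[0.5311 0.2322; 0.2322 1.3706]  S=[1.3465]  K=[0.4410; 0.4473]  nu=[1.6157]  x^+=[-0.3402, 1.1935]  P^+=[0.2692 -0.0334; -0.0334 1.1012]
step 2: x^-=[-0.1664, 1.3540]  P^-=[0.3815 0.1735; 0.1735 1.7215]  S=[1.1907]  K=[0.3598; 0.5361]  nu=[1.3808]  x^+=[0.3304, 2.0943]  P^+=[0.2274 -0.0561; -0.0561 1.3793]
step 3: x^-=[0.5519, 2.5891]  P^-=[0.3459 0.1794; 0.1794 2.1073]  S=[1.1864]  K=[0.3324; 0.6308]  nu=[-4.2310]  x^+=[-0.8544, -0.0797]  P^+=[0.2148 -0.0694; -0.0694 1.6352]
step 4: x^-=[-0.7871, -0.2921]  P^-=[0.3363 0.1988; 0.1988 2.4678]  S=[1.2136]  K=[0.3214; 0.7129]  nu=[4.1560]  x^+=[0.5484, 2.6705]  P^+=[0.2110 -0.0792; -0.0792 1.8511]
step 5: x^-=[0.8195, 3.3307]  P^-=[0.3341 0.2180; 0.2180 2.7730]  S=[1.2440]  K=[0.3159; 0.7772]  nu=[-5.6388]  x^+=[-0.9616, -1.0515]  P^+=[0.2100 -0.0873; -0.0873 2.0217]

x_post = [-0.9616, -1.0515]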